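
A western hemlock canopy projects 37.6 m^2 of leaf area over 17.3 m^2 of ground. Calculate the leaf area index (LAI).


Formula: LAI = total leaf area / ground area  (dimensionless)
LAI = 37.6 m^2 / 17.3 m^2
LAI = 2.17

2.17


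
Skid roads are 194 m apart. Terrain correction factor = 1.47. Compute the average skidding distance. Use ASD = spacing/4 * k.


Formula: ASD = (spacing / 4) * correction
Uncorrected distance = spacing / 4 = 194 / 4 = 48.5 m
ASD = 48.5 * 1.47 = 71 m

71


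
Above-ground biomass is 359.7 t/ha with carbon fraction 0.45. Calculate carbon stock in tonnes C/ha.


Formula: Carbon Stock = Biomass * Carbon Fraction
C = 359.7 t/ha * 0.45
C = 161.9 t C/ha

161.9


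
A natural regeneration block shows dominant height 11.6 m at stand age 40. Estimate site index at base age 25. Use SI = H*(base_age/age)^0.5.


Formula: SI = H_dom * (base_age / age)^0.5
Age ratio = 25 / 40 = 0.625
sqrt(age_ratio) = 0.79057
SI = 11.6 * 0.79057 = 9.2 m

9.2


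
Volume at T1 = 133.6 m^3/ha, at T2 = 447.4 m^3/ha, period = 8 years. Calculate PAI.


Formula: PAI = (V_T2 - V_T1) / (T2 - T1)
Volume increment = 447.4 - 133.6 = 313.8 m^3/ha
PAI = 313.8 / 8 = 39.23 m^3/ha/year

39.23


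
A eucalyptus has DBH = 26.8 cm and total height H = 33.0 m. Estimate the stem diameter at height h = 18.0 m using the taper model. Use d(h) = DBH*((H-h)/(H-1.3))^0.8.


Taper: d(h) = DBH * ((H - h) / (H - 1.3))^0.8
Numerator = H - h = 33.0 - 18.0 = 15.0 m
Denominator = H - 1.3 = 33.0 - 1.3 = 31.7 m
Ratio = 15.0 / 31.7 = 0.47319
d = 26.8 * 0.47319^0.8 = 14.7 cm

14.7


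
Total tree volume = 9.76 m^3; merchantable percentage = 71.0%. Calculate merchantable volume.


Formula: MV = V_total * (merchantable_pct / 100)
Merchantable fraction = 71.0% / 100 = 0.71
MV = 9.76 m^3 * 0.71 = 6.93 m^3

6.93


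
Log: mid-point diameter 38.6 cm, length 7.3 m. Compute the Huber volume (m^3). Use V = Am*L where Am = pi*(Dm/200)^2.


Huber: V = Am * L,  Am = pi*(Dm/200)^2
Am = pi*(38.6/200)^2 = 0.117021 m^2
V = 0.117021*7.3 = 0.8543 m^3

0.8543


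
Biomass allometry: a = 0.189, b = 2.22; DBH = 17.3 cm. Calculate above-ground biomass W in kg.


Formula: W = a * DBH^b  (allometric power law)
DBH^b = 17.3^2.22 = 560.3538
W = 0.189 * 560.3538 = 105.9 kg

105.9


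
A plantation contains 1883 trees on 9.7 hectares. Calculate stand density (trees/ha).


Formula: Stand Density = N_trees / Area_ha
Density = 1883 trees / 9.7 ha
Density = 194 trees/ha

194


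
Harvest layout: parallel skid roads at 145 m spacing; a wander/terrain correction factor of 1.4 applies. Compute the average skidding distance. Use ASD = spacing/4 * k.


Formula: ASD = (spacing / 4) * correction
Uncorrected distance = spacing / 4 = 145 / 4 = 36.25 m
ASD = 36.25 * 1.4 = 51 m

51


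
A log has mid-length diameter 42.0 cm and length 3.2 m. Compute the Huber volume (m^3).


Huber: V = Am * L,  Am = pi*(Dm/200)^2
Am = pi*(42.0/200)^2 = 0.138544 m^2
V = 0.138544*3.2 = 0.4433 m^3

0.4433


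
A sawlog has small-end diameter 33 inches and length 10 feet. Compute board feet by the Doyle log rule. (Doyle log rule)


Doyle: BF = (D - 4)^2 * L / 16
Adjusted diameter = 33 - 4 = 29 in
(D-4)^2 = 29^2 = 841
BF = 841 * 10 / 16 = 526 BF

526


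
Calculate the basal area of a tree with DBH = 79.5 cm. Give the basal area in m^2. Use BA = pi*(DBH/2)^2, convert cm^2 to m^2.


Formula: BA = pi * (DBH/2)^2 / 10000  (cm^2 to m^2)
Radius = DBH/2 = 79.5/2 = 39.75 cm
BA = pi * 39.75^2 / 10000
   = 4963.9127 cm^2 / 10000
   = 0.4964 m^2

0.4964


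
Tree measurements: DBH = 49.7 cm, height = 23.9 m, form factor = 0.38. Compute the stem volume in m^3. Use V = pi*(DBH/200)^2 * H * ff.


Formula: V = pi * (DBH/200)^2 * H * ff
Radius = DBH/200 = 49.7/200 = 0.2485 m
Radius^2 = 0.2485^2 = 0.06175225 m^2
V = pi * 0.06175225 * 23.9 * 0.38
V = 1.762 m^3

1.762


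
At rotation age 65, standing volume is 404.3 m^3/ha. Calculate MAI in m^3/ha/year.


Formula: MAI = Total Volume / Stand Age
MAI = 404.3 m^3/ha / 65 years
MAI = 6.22 m^3/ha/year

6.22


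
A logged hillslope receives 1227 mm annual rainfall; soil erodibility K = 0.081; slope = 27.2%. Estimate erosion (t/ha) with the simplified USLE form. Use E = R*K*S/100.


Formula: E = R * K * S / 100  (simplified USLE)
R * K = 1227 * 0.081 = 99.387
E = 99.387 * 27.2 / 100 = 27.03 t/ha

27.03


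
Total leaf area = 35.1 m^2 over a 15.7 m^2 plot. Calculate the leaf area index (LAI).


Formula: LAI = total leaf area / ground area  (dimensionless)
LAI = 35.1 m^2 / 15.7 m^2
LAI = 2.24

2.24


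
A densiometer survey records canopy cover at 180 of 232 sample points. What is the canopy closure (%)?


Formula: Canopy closure = covered points / total points * 100
Closure = 180 / 232 * 100
Closure = 0.7759 * 100 = 77.6%

77.6


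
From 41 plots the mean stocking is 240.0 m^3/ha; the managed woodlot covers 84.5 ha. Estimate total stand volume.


Formula: Total Volume = Mean Volume per ha * Total Area
Total Volume = 240.0 m^3/ha * 84.5 ha
Total Volume = 20280 m^3

20280


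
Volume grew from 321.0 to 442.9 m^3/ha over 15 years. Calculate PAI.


Formula: PAI = (V_T2 - V_T1) / (T2 - T1)
Volume increment = 442.9 - 321.0 = 121.9 m^3/ha
PAI = 121.9 / 15 = 8.13 m^3/ha/year

8.13


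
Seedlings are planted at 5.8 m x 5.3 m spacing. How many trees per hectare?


Formula: TPH = 10000 m^2/ha / (spacing_x * spacing_y)
Area per tree = 5.8 m * 5.3 m = 30.74 m^2
TPH = 10000 / 30.74 = 325 trees/ha

325


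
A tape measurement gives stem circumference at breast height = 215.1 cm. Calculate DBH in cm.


Formula: DBH = C / pi
DBH = 215.1 / pi
pi = 3.14159...
DBH = 68.5 cm

68.5


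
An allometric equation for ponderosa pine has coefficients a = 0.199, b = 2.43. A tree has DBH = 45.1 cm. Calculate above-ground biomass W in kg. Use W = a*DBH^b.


Formula: W = a * DBH^b  (allometric power law)
DBH^b = 45.1^2.43 = 10462.8259
W = 0.199 * 10462.8259 = 2082.1 kg

2082.1


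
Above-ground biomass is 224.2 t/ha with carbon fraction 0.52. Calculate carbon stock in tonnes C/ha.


Formula: Carbon Stock = Biomass * Carbon Fraction
C = 224.2 t/ha * 0.52
C = 116.6 t C/ha

116.6


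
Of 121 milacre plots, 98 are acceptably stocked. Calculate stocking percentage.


Formula: Stocking % = stocked plots / total plots * 100
Stocking = 98 / 121 * 100
Stocking = 0.8099 * 100 = 81.0%

81.0


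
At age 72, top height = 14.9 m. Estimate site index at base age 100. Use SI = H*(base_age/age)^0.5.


Formula: SI = H_dom * (base_age / age)^0.5
Age ratio = 100 / 72 = 1.38889
sqrt(age_ratio) = 1.17851
SI = 14.9 * 1.17851 = 17.6 m

17.6


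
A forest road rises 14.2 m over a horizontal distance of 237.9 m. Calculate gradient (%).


Formula: Gradient = rise / run * 100
Gradient = 14.2 / 237.9 * 100 = 6.0%

6.0


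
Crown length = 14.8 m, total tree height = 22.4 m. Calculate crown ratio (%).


Formula: Crown Ratio = (Crown Length / Total Height) * 100
CR = (14.8 m / 22.4 m) * 100
CR = 0.6607 * 100 = 66.1%

66.1


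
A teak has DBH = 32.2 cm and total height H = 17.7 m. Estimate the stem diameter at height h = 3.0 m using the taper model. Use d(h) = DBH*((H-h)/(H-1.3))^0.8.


Taper: d(h) = DBH * ((H - h) / (H - 1.3))^0.8
Numerator = H - h = 17.7 - 3.0 = 14.7 m
Denominator = H - 1.3 = 17.7 - 1.3 = 16.4 m
Ratio = 14.7 / 16.4 = 0.89634
d = 32.2 * 0.89634^0.8 = 29.5 cm

29.5


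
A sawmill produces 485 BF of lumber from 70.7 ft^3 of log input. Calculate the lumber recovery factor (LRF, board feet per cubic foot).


Formula: LRF = Lumber Output (BF) / Log Input (ft^3)
LRF = 485 BF / 70.7 ft^3
LRF = 6.86 BF/ft^3

6.86


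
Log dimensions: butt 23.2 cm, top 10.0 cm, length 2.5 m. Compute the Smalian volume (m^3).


Smalian: V = (A1 + A2)/2 * L,  A = pi*(D/200)^2
A1 = pi*(23.2/200)^2 = 0.042273 m^2
A2 = pi*(10.0/200)^2 = 0.007854 m^2
V = (0.042273+0.007854)/2*2.5 = 0.0627 m^3

0.0627


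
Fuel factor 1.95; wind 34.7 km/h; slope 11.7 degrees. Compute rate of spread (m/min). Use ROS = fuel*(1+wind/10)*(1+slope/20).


Formula: ROS = fuel * (1 + wind/10) * (1 + slope/20)
Wind factor = 1 + 34.7/10 = 4.47
Slope factor = 1 + 11.7/20 = 1.585
ROS = 1.95 * 4.47 * 1.585 = 13.82 m/min

13.82


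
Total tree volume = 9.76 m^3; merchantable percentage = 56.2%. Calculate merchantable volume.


Formula: MV = V_total * (merchantable_pct / 100)
Merchantable fraction = 56.2% / 100 = 0.562
MV = 9.76 m^3 * 0.562 = 5.485 m^3

5.485


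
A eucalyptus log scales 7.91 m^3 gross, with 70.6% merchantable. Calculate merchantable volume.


Formula: MV = V_total * (merchantable_pct / 100)
Merchantable fraction = 70.6% / 100 = 0.706
MV = 7.91 m^3 * 0.706 = 5.584 m^3

5.584


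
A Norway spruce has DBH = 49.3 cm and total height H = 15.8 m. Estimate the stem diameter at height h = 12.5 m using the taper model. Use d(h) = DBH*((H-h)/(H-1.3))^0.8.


Taper: d(h) = DBH * ((H - h) / (H - 1.3))^0.8
Numerator = H - h = 15.8 - 12.5 = 3.3 m
Denominator = H - 1.3 = 15.8 - 1.3 = 14.5 m
Ratio = 3.3 / 14.5 = 0.22759
d = 49.3 * 0.22759^0.8 = 15.1 cm

15.1


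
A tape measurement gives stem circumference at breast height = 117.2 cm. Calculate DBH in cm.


Formula: DBH = C / pi
DBH = 117.2 / pi
pi = 3.14159...
DBH = 37.3 cm

37.3


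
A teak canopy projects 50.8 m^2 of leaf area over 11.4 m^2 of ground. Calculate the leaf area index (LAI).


Formula: LAI = total leaf area / ground area  (dimensionless)
LAI = 50.8 m^2 / 11.4 m^2
LAI = 4.46

4.46


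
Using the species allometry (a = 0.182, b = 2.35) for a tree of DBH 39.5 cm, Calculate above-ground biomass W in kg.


Formula: W = a * DBH^b  (allometric power law)
DBH^b = 39.5^2.35 = 5649.411
W = 0.182 * 5649.411 = 1028.2 kg

1028.2


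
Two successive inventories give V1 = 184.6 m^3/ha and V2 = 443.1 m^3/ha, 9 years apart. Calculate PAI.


Formula: PAI = (V_T2 - V_T1) / (T2 - T1)
Volume increment = 443.1 - 184.6 = 258.5 m^3/ha
PAI = 258.5 / 9 = 28.72 m^3/ha/year

28.72


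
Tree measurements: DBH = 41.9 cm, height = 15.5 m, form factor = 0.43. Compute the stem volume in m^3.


Formula: V = pi * (DBH/200)^2 * H * ff
Radius = DBH/200 = 41.9/200 = 0.2095 m
Radius^2 = 0.2095^2 = 0.04389025 m^2
V = pi * 0.04389025 * 15.5 * 0.43
V = 0.919 m^3

0.919


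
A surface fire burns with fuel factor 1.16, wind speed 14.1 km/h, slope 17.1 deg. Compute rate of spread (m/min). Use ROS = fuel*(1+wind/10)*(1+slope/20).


Formula: ROS = fuel * (1 + wind/10) * (1 + slope/20)
Wind factor = 1 + 14.1/10 = 2.41
Slope factor = 1 + 17.1/20 = 1.855
ROS = 1.16 * 2.41 * 1.855 = 5.19 m/min

5.19


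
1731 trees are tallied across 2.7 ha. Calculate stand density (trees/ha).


Formula: Stand Density = N_trees / Area_ha
Density = 1731 trees / 2.7 ha
Density = 641 trees/ha

641


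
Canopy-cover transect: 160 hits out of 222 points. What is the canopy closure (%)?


Formula: Canopy closure = covered points / total points * 100
Closure = 160 / 222 * 100
Closure = 0.7207 * 100 = 72.1%

72.1


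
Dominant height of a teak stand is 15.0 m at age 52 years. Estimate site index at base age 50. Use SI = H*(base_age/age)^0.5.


Formula: SI = H_dom * (base_age / age)^0.5
Age ratio = 50 / 52 = 0.96154
sqrt(age_ratio) = 0.98058
SI = 15.0 * 0.98058 = 14.7 m

14.7


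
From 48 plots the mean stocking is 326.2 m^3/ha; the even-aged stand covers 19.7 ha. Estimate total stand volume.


Formula: Total Volume = Mean Volume per ha * Total Area
Total Volume = 326.2 m^3/ha * 19.7 ha
Total Volume = 6426 m^3

6426


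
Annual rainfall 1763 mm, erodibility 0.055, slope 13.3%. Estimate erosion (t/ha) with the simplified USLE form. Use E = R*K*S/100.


Formula: E = R * K * S / 100  (simplified USLE)
R * K = 1763 * 0.055 = 96.965
E = 96.965 * 13.3 / 100 = 12.9 t/ha

12.9


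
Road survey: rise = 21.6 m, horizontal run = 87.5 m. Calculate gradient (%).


Formula: Gradient = rise / run * 100
Gradient = 21.6 / 87.5 * 100 = 24.7%

24.7


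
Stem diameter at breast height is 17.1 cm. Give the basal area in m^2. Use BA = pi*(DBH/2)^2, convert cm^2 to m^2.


Formula: BA = pi * (DBH/2)^2 / 10000  (cm^2 to m^2)
Radius = DBH/2 = 17.1/2 = 8.55 cm
BA = pi * 8.55^2 / 10000
   = 229.6583 cm^2 / 10000
   = 0.023 m^2

0.023


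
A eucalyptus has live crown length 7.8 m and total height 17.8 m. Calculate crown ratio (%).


Formula: Crown Ratio = (Crown Length / Total Height) * 100
CR = (7.8 m / 17.8 m) * 100
CR = 0.4382 * 100 = 43.8%

43.8


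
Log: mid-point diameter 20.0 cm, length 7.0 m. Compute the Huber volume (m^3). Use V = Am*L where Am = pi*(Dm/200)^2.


Huber: V = Am * L,  Am = pi*(Dm/200)^2
Am = pi*(20.0/200)^2 = 0.031416 m^2
V = 0.031416*7.0 = 0.2199 m^3

0.2199


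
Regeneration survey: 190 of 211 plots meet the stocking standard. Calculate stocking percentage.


Formula: Stocking % = stocked plots / total plots * 100
Stocking = 190 / 211 * 100
Stocking = 0.9005 * 100 = 90.0%

90.0


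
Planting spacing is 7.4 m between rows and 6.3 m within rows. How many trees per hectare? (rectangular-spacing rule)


Formula: TPH = 10000 m^2/ha / (spacing_x * spacing_y)
Area per tree = 7.4 m * 6.3 m = 46.62 m^2
TPH = 10000 / 46.62 = 215 trees/ha

215


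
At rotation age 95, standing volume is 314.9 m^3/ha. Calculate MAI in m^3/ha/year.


Formula: MAI = Total Volume / Stand Age
MAI = 314.9 m^3/ha / 95 years
MAI = 3.31 m^3/ha/year

3.31


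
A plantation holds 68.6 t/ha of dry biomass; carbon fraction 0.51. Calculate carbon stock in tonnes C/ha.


Formula: Carbon Stock = Biomass * Carbon Fraction
C = 68.6 t/ha * 0.51
C = 35.0 t C/ha

35.0


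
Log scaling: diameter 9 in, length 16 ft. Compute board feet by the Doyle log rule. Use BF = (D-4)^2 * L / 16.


Doyle: BF = (D - 4)^2 * L / 16
Adjusted diameter = 9 - 4 = 5 in
(D-4)^2 = 5^2 = 25
BF = 25 * 16 / 16 = 25 BF

25


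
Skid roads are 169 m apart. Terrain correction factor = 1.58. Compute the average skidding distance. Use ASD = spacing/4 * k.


Formula: ASD = (spacing / 4) * correction
Uncorrected distance = spacing / 4 = 169 / 4 = 42.25 m
ASD = 42.25 * 1.58 = 67 m

67


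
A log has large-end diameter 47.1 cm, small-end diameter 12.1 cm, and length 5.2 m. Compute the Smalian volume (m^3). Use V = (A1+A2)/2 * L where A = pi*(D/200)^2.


Smalian: V = (A1 + A2)/2 * L,  A = pi*(D/200)^2
A1 = pi*(47.1/200)^2 = 0.174234 m^2
A2 = pi*(12.1/200)^2 = 0.011499 m^2
V = (0.174234+0.011499)/2*5.2 = 0.4829 m^3

0.4829


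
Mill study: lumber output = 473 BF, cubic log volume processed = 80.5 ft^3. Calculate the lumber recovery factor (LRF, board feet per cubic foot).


Formula: LRF = Lumber Output (BF) / Log Input (ft^3)
LRF = 473 BF / 80.5 ft^3
LRF = 5.88 BF/ft^3

5.88


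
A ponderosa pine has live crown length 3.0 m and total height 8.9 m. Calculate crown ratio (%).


Formula: Crown Ratio = (Crown Length / Total Height) * 100
CR = (3.0 m / 8.9 m) * 100
CR = 0.3371 * 100 = 33.7%

33.7


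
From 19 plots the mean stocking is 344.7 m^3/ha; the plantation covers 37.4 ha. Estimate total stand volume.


Formula: Total Volume = Mean Volume per ha * Total Area
Total Volume = 344.7 m^3/ha * 37.4 ha
Total Volume = 12892 m^3

12892


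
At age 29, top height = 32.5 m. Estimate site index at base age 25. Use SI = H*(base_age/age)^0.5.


Formula: SI = H_dom * (base_age / age)^0.5
Age ratio = 25 / 29 = 0.86207
sqrt(age_ratio) = 0.92848
SI = 32.5 * 0.92848 = 30.2 m

30.2


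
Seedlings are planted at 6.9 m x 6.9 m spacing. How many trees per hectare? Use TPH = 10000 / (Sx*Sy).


Formula: TPH = 10000 m^2/ha / (spacing_x * spacing_y)
Area per tree = 6.9 m * 6.9 m = 47.61 m^2
TPH = 10000 / 47.61 = 210 trees/ha

210


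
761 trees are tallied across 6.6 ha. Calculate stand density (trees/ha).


Formula: Stand Density = N_trees / Area_ha
Density = 761 trees / 6.6 ha
Density = 115 trees/ha

115


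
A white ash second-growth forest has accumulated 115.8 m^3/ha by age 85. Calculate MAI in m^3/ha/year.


Formula: MAI = Total Volume / Stand Age
MAI = 115.8 m^3/ha / 85 years
MAI = 1.36 m^3/ha/year

1.36


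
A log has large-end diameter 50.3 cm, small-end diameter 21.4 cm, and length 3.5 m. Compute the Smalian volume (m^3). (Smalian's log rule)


Smalian: V = (A1 + A2)/2 * L,  A = pi*(D/200)^2
A1 = pi*(50.3/200)^2 = 0.198713 m^2
A2 = pi*(21.4/200)^2 = 0.035968 m^2
V = (0.198713+0.035968)/2*3.5 = 0.4107 m^3

0.4107


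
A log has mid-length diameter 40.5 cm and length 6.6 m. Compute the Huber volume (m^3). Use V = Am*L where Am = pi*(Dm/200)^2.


Huber: V = Am * L,  Am = pi*(Dm/200)^2
Am = pi*(40.5/200)^2 = 0.128825 m^2
V = 0.128825*6.6 = 0.8502 m^3

0.8502


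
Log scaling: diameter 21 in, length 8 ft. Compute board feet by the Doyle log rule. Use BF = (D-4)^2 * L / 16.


Doyle: BF = (D - 4)^2 * L / 16
Adjusted diameter = 21 - 4 = 17 in
(D-4)^2 = 17^2 = 289
BF = 289 * 8 / 16 = 145 BF

145


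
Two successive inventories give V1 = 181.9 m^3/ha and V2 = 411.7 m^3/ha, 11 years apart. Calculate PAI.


Formula: PAI = (V_T2 - V_T1) / (T2 - T1)
Volume increment = 411.7 - 181.9 = 229.8 m^3/ha
PAI = 229.8 / 11 = 20.89 m^3/ha/year

20.89


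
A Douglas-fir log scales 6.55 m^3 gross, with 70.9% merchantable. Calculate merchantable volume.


Formula: MV = V_total * (merchantable_pct / 100)
Merchantable fraction = 70.9% / 100 = 0.709
MV = 6.55 m^3 * 0.709 = 4.644 m^3

4.644


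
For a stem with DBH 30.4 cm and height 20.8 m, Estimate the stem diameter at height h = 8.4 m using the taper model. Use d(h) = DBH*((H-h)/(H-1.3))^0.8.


Taper: d(h) = DBH * ((H - h) / (H - 1.3))^0.8
Numerator = H - h = 20.8 - 8.4 = 12.4 m
Denominator = H - 1.3 = 20.8 - 1.3 = 19.5 m
Ratio = 12.4 / 19.5 = 0.6359
d = 30.4 * 0.6359^0.8 = 21.2 cm

21.2


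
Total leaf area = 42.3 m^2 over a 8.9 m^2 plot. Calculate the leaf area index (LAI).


Formula: LAI = total leaf area / ground area  (dimensionless)
LAI = 42.3 m^2 / 8.9 m^2
LAI = 4.75

4.75


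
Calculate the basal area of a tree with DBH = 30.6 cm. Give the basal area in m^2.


Formula: BA = pi * (DBH/2)^2 / 10000  (cm^2 to m^2)
Radius = DBH/2 = 30.6/2 = 15.3 cm
BA = pi * 15.3^2 / 10000
   = 735.4154 cm^2 / 10000
   = 0.0735 m^2

0.0735


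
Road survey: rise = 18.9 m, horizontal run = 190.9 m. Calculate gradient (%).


Formula: Gradient = rise / run * 100
Gradient = 18.9 / 190.9 * 100 = 9.9%

9.9


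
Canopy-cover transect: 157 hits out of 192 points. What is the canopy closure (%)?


Formula: Canopy closure = covered points / total points * 100
Closure = 157 / 192 * 100
Closure = 0.8177 * 100 = 81.8%

81.8


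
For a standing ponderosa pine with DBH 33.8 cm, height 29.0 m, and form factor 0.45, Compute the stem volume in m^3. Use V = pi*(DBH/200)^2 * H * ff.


Formula: V = pi * (DBH/200)^2 * H * ff
Radius = DBH/200 = 33.8/200 = 0.169 m
Radius^2 = 0.169^2 = 0.028561 m^2
V = pi * 0.028561 * 29.0 * 0.45
V = 1.171 m^3

1.171


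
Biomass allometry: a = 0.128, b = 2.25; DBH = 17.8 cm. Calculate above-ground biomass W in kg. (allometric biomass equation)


Formula: W = a * DBH^b  (allometric power law)
DBH^b = 17.8^2.25 = 650.7962
W = 0.128 * 650.7962 = 83.3 kg

83.3


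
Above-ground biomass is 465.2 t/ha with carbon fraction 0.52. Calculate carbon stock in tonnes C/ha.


Formula: Carbon Stock = Biomass * Carbon Fraction
C = 465.2 t/ha * 0.52
C = 241.9 t C/ha

241.9


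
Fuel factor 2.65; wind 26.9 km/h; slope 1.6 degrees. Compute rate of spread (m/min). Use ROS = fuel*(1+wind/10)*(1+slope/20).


Formula: ROS = fuel * (1 + wind/10) * (1 + slope/20)
Wind factor = 1 + 26.9/10 = 3.69
Slope factor = 1 + 1.6/20 = 1.08
ROS = 2.65 * 3.69 * 1.08 = 10.56 m/min

10.56


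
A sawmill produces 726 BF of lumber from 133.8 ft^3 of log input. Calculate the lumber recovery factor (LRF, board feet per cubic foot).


Formula: LRF = Lumber Output (BF) / Log Input (ft^3)
LRF = 726 BF / 133.8 ft^3
LRF = 5.43 BF/ft^3

5.43


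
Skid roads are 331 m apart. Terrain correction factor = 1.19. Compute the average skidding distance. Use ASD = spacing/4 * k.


Formula: ASD = (spacing / 4) * correction
Uncorrected distance = spacing / 4 = 331 / 4 = 82.75 m
ASD = 82.75 * 1.19 = 98 m

98


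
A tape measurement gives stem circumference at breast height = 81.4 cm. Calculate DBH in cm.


Formula: DBH = C / pi
DBH = 81.4 / pi
pi = 3.14159...
DBH = 25.9 cm

25.9


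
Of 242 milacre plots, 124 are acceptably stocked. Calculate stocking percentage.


Formula: Stocking % = stocked plots / total plots * 100
Stocking = 124 / 242 * 100
Stocking = 0.5124 * 100 = 51.2%

51.2


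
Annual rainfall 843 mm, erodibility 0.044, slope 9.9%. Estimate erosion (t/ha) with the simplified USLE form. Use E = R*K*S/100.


Formula: E = R * K * S / 100  (simplified USLE)
R * K = 843 * 0.044 = 37.092
E = 37.092 * 9.9 / 100 = 3.67 t/ha

3.67


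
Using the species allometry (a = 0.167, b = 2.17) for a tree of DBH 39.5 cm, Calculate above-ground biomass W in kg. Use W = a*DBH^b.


Formula: W = a * DBH^b  (allometric power law)
DBH^b = 39.5^2.17 = 2914.8466
W = 0.167 * 2914.8466 = 486.8 kg

486.8


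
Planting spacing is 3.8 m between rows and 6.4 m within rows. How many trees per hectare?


Formula: TPH = 10000 m^2/ha / (spacing_x * spacing_y)
Area per tree = 3.8 m * 6.4 m = 24.32 m^2
TPH = 10000 / 24.32 = 411 trees/ha

411


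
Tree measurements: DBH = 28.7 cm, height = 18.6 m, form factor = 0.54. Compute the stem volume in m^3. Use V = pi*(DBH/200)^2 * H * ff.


Formula: V = pi * (DBH/200)^2 * H * ff
Radius = DBH/200 = 28.7/200 = 0.1435 m
Radius^2 = 0.1435^2 = 0.02059225 m^2
V = pi * 0.02059225 * 18.6 * 0.54
V = 0.65 m^3

0.65


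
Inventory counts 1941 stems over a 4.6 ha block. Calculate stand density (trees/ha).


Formula: Stand Density = N_trees / Area_ha
Density = 1941 trees / 4.6 ha
Density = 422 trees/ha

422


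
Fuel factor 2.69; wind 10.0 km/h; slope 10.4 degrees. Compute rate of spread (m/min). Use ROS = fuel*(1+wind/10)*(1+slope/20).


Formula: ROS = fuel * (1 + wind/10) * (1 + slope/20)
Wind factor = 1 + 10.0/10 = 2.0
Slope factor = 1 + 10.4/20 = 1.52
ROS = 2.69 * 2.0 * 1.52 = 8.18 m/min

8.18


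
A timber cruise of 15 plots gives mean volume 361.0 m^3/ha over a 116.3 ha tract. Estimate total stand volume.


Formula: Total Volume = Mean Volume per ha * Total Area
Total Volume = 361.0 m^3/ha * 116.3 ha
Total Volume = 41984 m^3

41984


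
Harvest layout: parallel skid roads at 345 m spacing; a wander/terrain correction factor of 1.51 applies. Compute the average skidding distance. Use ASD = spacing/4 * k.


Formula: ASD = (spacing / 4) * correction
Uncorrected distance = spacing / 4 = 345 / 4 = 86.25 m
ASD = 86.25 * 1.51 = 130 m

130


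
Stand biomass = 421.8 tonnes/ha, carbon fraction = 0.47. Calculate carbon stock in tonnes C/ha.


Formula: Carbon Stock = Biomass * Carbon Fraction
C = 421.8 t/ha * 0.47
C = 198.2 t C/ha

198.2


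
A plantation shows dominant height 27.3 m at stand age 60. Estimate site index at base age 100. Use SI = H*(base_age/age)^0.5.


Formula: SI = H_dom * (base_age / age)^0.5
Age ratio = 100 / 60 = 1.66667
sqrt(age_ratio) = 1.29099
SI = 27.3 * 1.29099 = 35.2 m

35.2


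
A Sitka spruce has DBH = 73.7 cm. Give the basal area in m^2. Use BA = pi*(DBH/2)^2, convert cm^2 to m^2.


Formula: BA = pi * (DBH/2)^2 / 10000  (cm^2 to m^2)
Radius = DBH/2 = 73.7/2 = 36.85 cm
BA = pi * 36.85^2 / 10000
   = 4266.0394 cm^2 / 10000
   = 0.4266 m^2

0.4266


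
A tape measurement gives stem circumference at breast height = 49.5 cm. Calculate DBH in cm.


Formula: DBH = C / pi
DBH = 49.5 / pi
pi = 3.14159...
DBH = 15.8 cm

15.8


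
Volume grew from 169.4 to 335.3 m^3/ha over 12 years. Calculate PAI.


Formula: PAI = (V_T2 - V_T1) / (T2 - T1)
Volume increment = 335.3 - 169.4 = 165.9 m^3/ha
PAI = 165.9 / 12 = 13.83 m^3/ha/year

13.83


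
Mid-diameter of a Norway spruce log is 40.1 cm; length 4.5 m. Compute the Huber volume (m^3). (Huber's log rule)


Huber: V = Am * L,  Am = pi*(Dm/200)^2
Am = pi*(40.1/200)^2 = 0.126293 m^2
V = 0.126293*4.5 = 0.5683 m^3

0.5683


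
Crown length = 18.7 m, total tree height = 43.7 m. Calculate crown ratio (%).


Formula: Crown Ratio = (Crown Length / Total Height) * 100
CR = (18.7 m / 43.7 m) * 100
CR = 0.4279 * 100 = 42.8%

42.8


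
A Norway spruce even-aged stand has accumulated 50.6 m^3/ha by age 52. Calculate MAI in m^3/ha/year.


Formula: MAI = Total Volume / Stand Age
MAI = 50.6 m^3/ha / 52 years
MAI = 0.97 m^3/ha/year

0.97


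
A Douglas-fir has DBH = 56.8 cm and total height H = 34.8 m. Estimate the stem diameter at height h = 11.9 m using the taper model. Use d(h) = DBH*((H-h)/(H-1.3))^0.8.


Taper: d(h) = DBH * ((H - h) / (H - 1.3))^0.8
Numerator = H - h = 34.8 - 11.9 = 22.9 m
Denominator = H - 1.3 = 34.8 - 1.3 = 33.5 m
Ratio = 22.9 / 33.5 = 0.68358
d = 56.8 * 0.68358^0.8 = 41.9 cm

41.9


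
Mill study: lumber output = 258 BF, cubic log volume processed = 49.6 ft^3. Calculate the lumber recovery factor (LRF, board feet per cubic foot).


Formula: LRF = Lumber Output (BF) / Log Input (ft^3)
LRF = 258 BF / 49.6 ft^3
LRF = 5.2 BF/ft^3

5.2


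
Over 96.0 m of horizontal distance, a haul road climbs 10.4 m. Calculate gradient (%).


Formula: Gradient = rise / run * 100
Gradient = 10.4 / 96.0 * 100 = 10.8%

10.8


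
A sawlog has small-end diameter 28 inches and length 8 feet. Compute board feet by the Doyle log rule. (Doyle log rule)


Doyle: BF = (D - 4)^2 * L / 16
Adjusted diameter = 28 - 4 = 24 in
(D-4)^2 = 24^2 = 576
BF = 576 * 8 / 16 = 288 BF

288


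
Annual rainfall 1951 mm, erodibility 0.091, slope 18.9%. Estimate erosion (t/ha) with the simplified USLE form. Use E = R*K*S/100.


Formula: E = R * K * S / 100  (simplified USLE)
R * K = 1951 * 0.091 = 177.541
E = 177.541 * 18.9 / 100 = 33.56 t/ha

33.56


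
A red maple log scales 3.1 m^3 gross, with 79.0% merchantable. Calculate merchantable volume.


Formula: MV = V_total * (merchantable_pct / 100)
Merchantable fraction = 79.0% / 100 = 0.79
MV = 3.1 m^3 * 0.79 = 2.449 m^3

2.449


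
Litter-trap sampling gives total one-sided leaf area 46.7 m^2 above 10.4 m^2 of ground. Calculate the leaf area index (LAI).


Formula: LAI = total leaf area / ground area  (dimensionless)
LAI = 46.7 m^2 / 10.4 m^2
LAI = 4.49

4.49


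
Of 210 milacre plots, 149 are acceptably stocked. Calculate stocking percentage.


Formula: Stocking % = stocked plots / total plots * 100
Stocking = 149 / 210 * 100
Stocking = 0.7095 * 100 = 71.0%

71.0


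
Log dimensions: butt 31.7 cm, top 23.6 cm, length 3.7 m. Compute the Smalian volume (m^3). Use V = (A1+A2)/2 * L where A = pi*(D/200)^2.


Smalian: V = (A1 + A2)/2 * L,  A = pi*(D/200)^2
A1 = pi*(31.7/200)^2 = 0.078924 m^2
A2 = pi*(23.6/200)^2 = 0.043744 m^2
V = (0.078924+0.043744)/2*3.7 = 0.2269 m^3

0.2269


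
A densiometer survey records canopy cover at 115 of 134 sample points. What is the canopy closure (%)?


Formula: Canopy closure = covered points / total points * 100
Closure = 115 / 134 * 100
Closure = 0.8582 * 100 = 85.8%

85.8


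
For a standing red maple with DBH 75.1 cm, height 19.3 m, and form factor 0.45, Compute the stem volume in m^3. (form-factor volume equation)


Formula: V = pi * (DBH/200)^2 * H * ff
Radius = DBH/200 = 75.1/200 = 0.3755 m
Radius^2 = 0.3755^2 = 0.14100025 m^2
V = pi * 0.14100025 * 19.3 * 0.45
V = 3.847 m^3

3.847


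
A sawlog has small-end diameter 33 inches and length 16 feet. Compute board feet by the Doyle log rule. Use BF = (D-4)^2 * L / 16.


Doyle: BF = (D - 4)^2 * L / 16
Adjusted diameter = 33 - 4 = 29 in
(D-4)^2 = 29^2 = 841
BF = 841 * 16 / 16 = 841 BF

841


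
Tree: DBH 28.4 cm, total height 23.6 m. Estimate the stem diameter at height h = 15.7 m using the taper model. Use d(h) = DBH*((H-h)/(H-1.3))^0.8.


Taper: d(h) = DBH * ((H - h) / (H - 1.3))^0.8
Numerator = H - h = 23.6 - 15.7 = 7.9 m
Denominator = H - 1.3 = 23.6 - 1.3 = 22.3 m
Ratio = 7.9 / 22.3 = 0.35426
d = 28.4 * 0.35426^0.8 = 12.4 cm

12.4


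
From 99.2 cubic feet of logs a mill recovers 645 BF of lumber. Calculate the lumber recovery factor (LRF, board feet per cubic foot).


Formula: LRF = Lumber Output (BF) / Log Input (ft^3)
LRF = 645 BF / 99.2 ft^3
LRF = 6.5 BF/ft^3

6.5


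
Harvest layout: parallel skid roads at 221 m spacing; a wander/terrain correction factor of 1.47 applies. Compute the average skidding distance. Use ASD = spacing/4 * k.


Formula: ASD = (spacing / 4) * correction
Uncorrected distance = spacing / 4 = 221 / 4 = 55.25 m
ASD = 55.25 * 1.47 = 81 m

81


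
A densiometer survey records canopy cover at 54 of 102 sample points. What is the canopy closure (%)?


Formula: Canopy closure = covered points / total points * 100
Closure = 54 / 102 * 100
Closure = 0.5294 * 100 = 52.9%

52.9


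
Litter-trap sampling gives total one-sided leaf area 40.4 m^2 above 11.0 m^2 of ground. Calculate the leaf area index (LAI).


Formula: LAI = total leaf area / ground area  (dimensionless)
LAI = 40.4 m^2 / 11.0 m^2
LAI = 3.67

3.67


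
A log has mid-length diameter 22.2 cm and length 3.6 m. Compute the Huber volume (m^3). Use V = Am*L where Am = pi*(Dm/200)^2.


Huber: V = Am * L,  Am = pi*(Dm/200)^2
Am = pi*(22.2/200)^2 = 0.038708 m^2
V = 0.038708*3.6 = 0.1393 m^3

0.1393


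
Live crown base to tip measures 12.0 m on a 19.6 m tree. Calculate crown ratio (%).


Formula: Crown Ratio = (Crown Length / Total Height) * 100
CR = (12.0 m / 19.6 m) * 100
CR = 0.6122 * 100 = 61.2%

61.2


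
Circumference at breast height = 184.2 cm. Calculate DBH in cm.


Formula: DBH = C / pi
DBH = 184.2 / pi
pi = 3.14159...
DBH = 58.6 cm

58.6


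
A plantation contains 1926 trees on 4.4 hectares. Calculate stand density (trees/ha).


Formula: Stand Density = N_trees / Area_ha
Density = 1926 trees / 4.4 ha
Density = 438 trees/ha

438


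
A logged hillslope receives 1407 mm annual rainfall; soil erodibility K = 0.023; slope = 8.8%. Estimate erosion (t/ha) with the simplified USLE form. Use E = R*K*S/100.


Formula: E = R * K * S / 100  (simplified USLE)
R * K = 1407 * 0.023 = 32.361
E = 32.361 * 8.8 / 100 = 2.85 t/ha

2.85


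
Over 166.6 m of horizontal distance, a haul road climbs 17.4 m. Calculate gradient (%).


Formula: Gradient = rise / run * 100
Gradient = 17.4 / 166.6 * 100 = 10.4%

10.4


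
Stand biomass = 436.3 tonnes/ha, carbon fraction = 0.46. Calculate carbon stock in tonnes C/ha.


Formula: Carbon Stock = Biomass * Carbon Fraction
C = 436.3 t/ha * 0.46
C = 200.7 t C/ha

200.7


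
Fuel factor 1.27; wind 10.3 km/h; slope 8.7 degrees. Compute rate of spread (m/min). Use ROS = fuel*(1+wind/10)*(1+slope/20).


Formula: ROS = fuel * (1 + wind/10) * (1 + slope/20)
Wind factor = 1 + 10.3/10 = 2.03
Slope factor = 1 + 8.7/20 = 1.435
ROS = 1.27 * 2.03 * 1.435 = 3.7 m/min

3.7


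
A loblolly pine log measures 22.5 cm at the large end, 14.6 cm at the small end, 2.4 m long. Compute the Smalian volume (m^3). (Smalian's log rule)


Smalian: V = (A1 + A2)/2 * L,  A = pi*(D/200)^2
A1 = pi*(22.5/200)^2 = 0.039761 m^2
A2 = pi*(14.6/200)^2 = 0.016742 m^2
V = (0.039761+0.016742)/2*2.4 = 0.0678 m^3

0.0678


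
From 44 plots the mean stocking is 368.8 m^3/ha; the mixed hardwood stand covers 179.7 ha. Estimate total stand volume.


Formula: Total Volume = Mean Volume per ha * Total Area
Total Volume = 368.8 m^3/ha * 179.7 ha
Total Volume = 66273 m^3

66273


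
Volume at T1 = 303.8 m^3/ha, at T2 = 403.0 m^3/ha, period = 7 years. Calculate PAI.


Formula: PAI = (V_T2 - V_T1) / (T2 - T1)
Volume increment = 403.0 - 303.8 = 99.2 m^3/ha
PAI = 99.2 / 7 = 14.17 m^3/ha/year

14.17


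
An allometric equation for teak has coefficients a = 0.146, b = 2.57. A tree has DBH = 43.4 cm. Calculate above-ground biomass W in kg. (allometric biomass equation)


Formula: W = a * DBH^b  (allometric power law)
DBH^b = 43.4^2.57 = 16156.5491
W = 0.146 * 16156.5491 = 2358.9 kg

2358.9


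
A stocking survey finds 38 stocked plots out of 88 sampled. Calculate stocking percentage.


Formula: Stocking % = stocked plots / total plots * 100
Stocking = 38 / 88 * 100
Stocking = 0.4318 * 100 = 43.2%

43.2


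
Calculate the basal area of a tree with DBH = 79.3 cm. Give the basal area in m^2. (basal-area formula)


Formula: BA = pi * (DBH/2)^2 / 10000  (cm^2 to m^2)
Radius = DBH/2 = 79.3/2 = 39.65 cm
BA = pi * 39.65^2 / 10000
   = 4938.9685 cm^2 / 10000
   = 0.4939 m^2

0.4939


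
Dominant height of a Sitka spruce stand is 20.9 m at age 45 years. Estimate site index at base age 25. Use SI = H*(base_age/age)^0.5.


Formula: SI = H_dom * (base_age / age)^0.5
Age ratio = 25 / 45 = 0.55556
sqrt(age_ratio) = 0.74536
SI = 20.9 * 0.74536 = 15.6 m

15.6


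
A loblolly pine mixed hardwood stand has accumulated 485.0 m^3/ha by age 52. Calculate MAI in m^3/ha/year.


Formula: MAI = Total Volume / Stand Age
MAI = 485.0 m^3/ha / 52 years
MAI = 9.33 m^3/ha/year

9.33


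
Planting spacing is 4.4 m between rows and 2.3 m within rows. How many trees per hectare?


Formula: TPH = 10000 m^2/ha / (spacing_x * spacing_y)
Area per tree = 4.4 m * 2.3 m = 10.12 m^2
TPH = 10000 / 10.12 = 988 trees/ha

988


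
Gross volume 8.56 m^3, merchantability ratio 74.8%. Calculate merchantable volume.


Formula: MV = V_total * (merchantable_pct / 100)
Merchantable fraction = 74.8% / 100 = 0.748
MV = 8.56 m^3 * 0.748 = 6.403 m^3

6.403


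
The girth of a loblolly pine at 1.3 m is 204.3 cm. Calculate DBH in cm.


Formula: DBH = C / pi
DBH = 204.3 / pi
pi = 3.14159...
DBH = 65.0 cm

65.0


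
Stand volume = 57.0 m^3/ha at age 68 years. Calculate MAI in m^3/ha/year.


Formula: MAI = Total Volume / Stand Age
MAI = 57.0 m^3/ha / 68 years
MAI = 0.84 m^3/ha/year

0.84


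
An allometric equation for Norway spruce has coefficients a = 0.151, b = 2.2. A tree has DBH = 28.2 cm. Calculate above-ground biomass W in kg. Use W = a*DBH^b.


Formula: W = a * DBH^b  (allometric power law)
DBH^b = 28.2^2.2 = 1550.7723
W = 0.151 * 1550.7723 = 234.2 kg

234.2


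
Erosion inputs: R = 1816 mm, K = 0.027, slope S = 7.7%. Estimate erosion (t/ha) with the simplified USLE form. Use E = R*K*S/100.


Formula: E = R * K * S / 100  (simplified USLE)
R * K = 1816 * 0.027 = 49.032
E = 49.032 * 7.7 / 100 = 3.78 t/ha

3.78


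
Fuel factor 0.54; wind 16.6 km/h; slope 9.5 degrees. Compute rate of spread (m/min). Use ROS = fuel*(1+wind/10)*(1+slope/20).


Formula: ROS = fuel * (1 + wind/10) * (1 + slope/20)
Wind factor = 1 + 16.6/10 = 2.66
Slope factor = 1 + 9.5/20 = 1.475
ROS = 0.54 * 2.66 * 1.475 = 2.12 m/min

2.12


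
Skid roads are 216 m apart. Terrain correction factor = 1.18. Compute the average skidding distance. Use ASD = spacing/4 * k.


Formula: ASD = (spacing / 4) * correction
Uncorrected distance = spacing / 4 = 216 / 4 = 54 m
ASD = 54 * 1.18 = 64 m

64


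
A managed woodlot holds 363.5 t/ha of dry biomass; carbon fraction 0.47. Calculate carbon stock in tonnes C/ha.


Formula: Carbon Stock = Biomass * Carbon Fraction
C = 363.5 t/ha * 0.47
C = 170.8 t C/ha

170.8


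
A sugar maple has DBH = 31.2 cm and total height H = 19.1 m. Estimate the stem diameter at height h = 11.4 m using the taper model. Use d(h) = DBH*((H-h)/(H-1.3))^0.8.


Taper: d(h) = DBH * ((H - h) / (H - 1.3))^0.8
Numerator = H - h = 19.1 - 11.4 = 7.7 m
Denominator = H - 1.3 = 19.1 - 1.3 = 17.8 m
Ratio = 7.7 / 17.8 = 0.43258
d = 31.2 * 0.43258^0.8 = 16.0 cm

16.0


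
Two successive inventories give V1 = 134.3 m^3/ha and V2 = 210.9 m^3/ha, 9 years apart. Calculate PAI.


Formula: PAI = (V_T2 - V_T1) / (T2 - T1)
Volume increment = 210.9 - 134.3 = 76.6 m^3/ha
PAI = 76.6 / 9 = 8.51 m^3/ha/year

8.51


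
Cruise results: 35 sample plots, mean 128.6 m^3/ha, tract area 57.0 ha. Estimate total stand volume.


Formula: Total Volume = Mean Volume per ha * Total Area
Total Volume = 128.6 m^3/ha * 57.0 ha
Total Volume = 7330 m^3

7330


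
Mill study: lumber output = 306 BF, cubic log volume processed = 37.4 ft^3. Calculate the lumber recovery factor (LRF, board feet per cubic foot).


Formula: LRF = Lumber Output (BF) / Log Input (ft^3)
LRF = 306 BF / 37.4 ft^3
LRF = 8.18 BF/ft^3

8.18


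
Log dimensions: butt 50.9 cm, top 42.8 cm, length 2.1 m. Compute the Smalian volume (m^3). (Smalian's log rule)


Smalian: V = (A1 + A2)/2 * L,  A = pi*(D/200)^2
A1 = pi*(50.9/200)^2 = 0.203482 m^2
A2 = pi*(42.8/200)^2 = 0.143872 m^2
V = (0.203482+0.143872)/2*2.1 = 0.3647 m^3

0.3647


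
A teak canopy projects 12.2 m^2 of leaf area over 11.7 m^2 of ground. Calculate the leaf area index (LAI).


Formula: LAI = total leaf area / ground area  (dimensionless)
LAI = 12.2 m^2 / 11.7 m^2
LAI = 1.04

1.04


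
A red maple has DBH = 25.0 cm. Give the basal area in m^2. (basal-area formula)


Formula: BA = pi * (DBH/2)^2 / 10000  (cm^2 to m^2)
Radius = DBH/2 = 25.0/2 = 12.5 cm
BA = pi * 12.5^2 / 10000
   = 490.8739 cm^2 / 10000
   = 0.0491 m^2

0.0491


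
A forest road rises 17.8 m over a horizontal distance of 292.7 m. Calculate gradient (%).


Formula: Gradient = rise / run * 100
Gradient = 17.8 / 292.7 * 100 = 6.1%

6.1


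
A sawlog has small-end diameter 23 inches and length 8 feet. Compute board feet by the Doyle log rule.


Doyle: BF = (D - 4)^2 * L / 16
Adjusted diameter = 23 - 4 = 19 in
(D-4)^2 = 19^2 = 361
BF = 361 * 8 / 16 = 181 BF

181


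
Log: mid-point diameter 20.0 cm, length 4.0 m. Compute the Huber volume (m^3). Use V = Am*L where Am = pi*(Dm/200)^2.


Huber: V = Am * L,  Am = pi*(Dm/200)^2
Am = pi*(20.0/200)^2 = 0.031416 m^2
V = 0.031416*4.0 = 0.1257 m^3

0.1257


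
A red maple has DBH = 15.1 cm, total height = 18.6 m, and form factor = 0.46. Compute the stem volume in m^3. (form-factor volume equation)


Formula: V = pi * (DBH/200)^2 * H * ff
Radius = DBH/200 = 15.1/200 = 0.0755 m
Radius^2 = 0.0755^2 = 0.00570025 m^2
V = pi * 0.00570025 * 18.6 * 0.46
V = 0.153 m^3

0.153


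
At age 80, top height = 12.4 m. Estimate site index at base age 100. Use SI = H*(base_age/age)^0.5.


Formula: SI = H_dom * (base_age / age)^0.5
Age ratio = 100 / 80 = 1.25
sqrt(age_ratio) = 1.11803
SI = 12.4 * 1.11803 = 13.9 m

13.9


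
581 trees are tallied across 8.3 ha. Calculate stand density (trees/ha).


Formula: Stand Density = N_trees / Area_ha
Density = 581 trees / 8.3 ha
Density = 70 trees/ha

70


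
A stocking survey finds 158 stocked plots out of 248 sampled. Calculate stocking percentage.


Formula: Stocking % = stocked plots / total plots * 100
Stocking = 158 / 248 * 100
Stocking = 0.6371 * 100 = 63.7%

63.7


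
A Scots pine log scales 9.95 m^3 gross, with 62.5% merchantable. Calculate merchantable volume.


Formula: MV = V_total * (merchantable_pct / 100)
Merchantable fraction = 62.5% / 100 = 0.625
MV = 9.95 m^3 * 0.625 = 6.219 m^3

6.219


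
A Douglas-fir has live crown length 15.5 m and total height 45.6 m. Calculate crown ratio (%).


Formula: Crown Ratio = (Crown Length / Total Height) * 100
CR = (15.5 m / 45.6 m) * 100
CR = 0.3399 * 100 = 34.0%

34.0


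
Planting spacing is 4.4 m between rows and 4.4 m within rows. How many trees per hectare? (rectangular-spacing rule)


Formula: TPH = 10000 m^2/ha / (spacing_x * spacing_y)
Area per tree = 4.4 m * 4.4 m = 19.36 m^2
TPH = 10000 / 19.36 = 517 trees/ha

517


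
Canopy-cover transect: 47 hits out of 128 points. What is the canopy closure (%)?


Formula: Canopy closure = covered points / total points * 100
Closure = 47 / 128 * 100
Closure = 0.3672 * 100 = 36.7%

36.7
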